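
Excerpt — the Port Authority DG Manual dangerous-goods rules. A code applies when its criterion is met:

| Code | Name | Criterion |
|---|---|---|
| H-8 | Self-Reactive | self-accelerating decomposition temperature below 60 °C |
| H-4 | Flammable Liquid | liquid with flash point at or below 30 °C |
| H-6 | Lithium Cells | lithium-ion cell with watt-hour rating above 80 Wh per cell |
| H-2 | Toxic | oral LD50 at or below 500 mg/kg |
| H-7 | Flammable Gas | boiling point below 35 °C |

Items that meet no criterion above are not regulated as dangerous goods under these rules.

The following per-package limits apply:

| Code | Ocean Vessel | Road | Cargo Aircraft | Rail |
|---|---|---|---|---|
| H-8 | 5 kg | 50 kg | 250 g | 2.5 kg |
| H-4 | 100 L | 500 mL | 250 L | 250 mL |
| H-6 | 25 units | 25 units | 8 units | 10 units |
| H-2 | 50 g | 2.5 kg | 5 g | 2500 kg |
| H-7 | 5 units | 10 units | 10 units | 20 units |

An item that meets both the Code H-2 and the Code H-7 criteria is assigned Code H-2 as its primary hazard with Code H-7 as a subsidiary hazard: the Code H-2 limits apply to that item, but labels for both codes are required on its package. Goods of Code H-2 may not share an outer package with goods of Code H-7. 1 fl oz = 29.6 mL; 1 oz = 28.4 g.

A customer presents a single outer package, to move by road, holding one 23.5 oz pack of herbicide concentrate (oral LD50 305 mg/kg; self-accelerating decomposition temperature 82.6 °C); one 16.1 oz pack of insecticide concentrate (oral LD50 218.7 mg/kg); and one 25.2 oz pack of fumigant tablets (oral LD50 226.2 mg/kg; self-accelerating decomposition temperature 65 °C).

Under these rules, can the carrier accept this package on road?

Yes

The herbicide concentrate has oral LD50 305 mg/kg, which is ≤ 500 mg/kg, so it is Code H-2 (Toxic).
The insecticide concentrate has oral LD50 218.7 mg/kg, which is ≤ 500 mg/kg, so it is Code H-2 (Toxic).
Oral LD50 226.2 mg/kg meets the Code H-2 criterion (Toxic), so the fumigant tablets are Code H-2.
Total Code H-2: (one 23.5 oz pack = 667.4 g) + (one 16.1 oz pack = 457.24 g) + (one 25.2 oz pack = 715.68 g) = 1840.32 g.
That is within the Code H-2 road limit of 2.5 kg.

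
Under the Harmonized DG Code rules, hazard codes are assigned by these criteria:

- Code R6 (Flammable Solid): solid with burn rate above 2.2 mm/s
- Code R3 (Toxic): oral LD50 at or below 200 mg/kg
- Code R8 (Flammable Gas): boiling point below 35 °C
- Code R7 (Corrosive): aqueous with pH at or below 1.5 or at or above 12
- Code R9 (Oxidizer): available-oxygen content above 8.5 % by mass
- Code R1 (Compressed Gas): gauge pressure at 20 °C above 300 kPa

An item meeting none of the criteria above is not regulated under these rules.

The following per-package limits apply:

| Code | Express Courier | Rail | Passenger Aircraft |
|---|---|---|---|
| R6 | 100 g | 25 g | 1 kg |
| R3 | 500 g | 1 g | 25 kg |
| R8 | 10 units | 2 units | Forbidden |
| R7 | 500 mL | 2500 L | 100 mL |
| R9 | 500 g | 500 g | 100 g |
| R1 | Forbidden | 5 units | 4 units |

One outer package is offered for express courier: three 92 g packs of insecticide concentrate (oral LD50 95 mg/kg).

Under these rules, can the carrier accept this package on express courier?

With oral LD50 95 mg/kg (≤ 200 mg/kg), the insecticide concentrate falls in Code R3.
Code R3 quantity: three 92 g packs = 276 g.
276 g is within the express courier limit of 500 g for Code R3.

Yes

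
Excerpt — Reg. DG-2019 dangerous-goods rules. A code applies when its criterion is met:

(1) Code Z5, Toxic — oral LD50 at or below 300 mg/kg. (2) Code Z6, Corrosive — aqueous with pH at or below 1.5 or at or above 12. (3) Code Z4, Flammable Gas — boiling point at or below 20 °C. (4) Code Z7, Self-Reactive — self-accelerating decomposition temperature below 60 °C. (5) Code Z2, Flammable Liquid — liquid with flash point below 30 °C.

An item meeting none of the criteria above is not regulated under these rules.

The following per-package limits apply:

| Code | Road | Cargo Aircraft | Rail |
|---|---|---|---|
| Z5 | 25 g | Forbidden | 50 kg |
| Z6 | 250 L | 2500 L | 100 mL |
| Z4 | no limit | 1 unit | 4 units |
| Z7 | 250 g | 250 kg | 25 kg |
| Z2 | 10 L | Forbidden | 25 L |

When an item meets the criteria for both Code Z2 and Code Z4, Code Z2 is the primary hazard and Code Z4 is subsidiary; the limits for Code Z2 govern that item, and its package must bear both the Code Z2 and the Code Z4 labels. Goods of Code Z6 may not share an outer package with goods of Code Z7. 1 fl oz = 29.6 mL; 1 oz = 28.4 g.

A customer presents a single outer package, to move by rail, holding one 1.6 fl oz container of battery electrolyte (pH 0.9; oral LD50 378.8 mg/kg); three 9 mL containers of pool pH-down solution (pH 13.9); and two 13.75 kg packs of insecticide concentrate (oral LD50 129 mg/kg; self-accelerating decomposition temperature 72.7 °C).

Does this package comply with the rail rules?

With pH 0.9 (≤ 1.5), the battery electrolyte falls in Code Z6.
pH 13.9 meets the Code Z6 criterion (Corrosive), so the pool pH-down solution is Code Z6.
With oral LD50 129 mg/kg (≤ 300 mg/kg), the insecticide concentrate falls in Code Z5.
Code Z6 net quantity: (one 1.6 fl oz container = 47.36 mL) + (three 9 mL containers = 27 mL) = 74.36 mL.
74.36 mL is within the rail limit of 100 mL for Code Z6.
Code Z5 quantity: two 13.75 kg packs = 27.5 kg.
That is within the Code Z5 rail limit of 50 kg.
The segregation rule (Code Z6 with Code Z7) does not apply to Code Z6 with Code Z5.
Every hazard code is within its rail limit and no segregation rule is violated.

Yes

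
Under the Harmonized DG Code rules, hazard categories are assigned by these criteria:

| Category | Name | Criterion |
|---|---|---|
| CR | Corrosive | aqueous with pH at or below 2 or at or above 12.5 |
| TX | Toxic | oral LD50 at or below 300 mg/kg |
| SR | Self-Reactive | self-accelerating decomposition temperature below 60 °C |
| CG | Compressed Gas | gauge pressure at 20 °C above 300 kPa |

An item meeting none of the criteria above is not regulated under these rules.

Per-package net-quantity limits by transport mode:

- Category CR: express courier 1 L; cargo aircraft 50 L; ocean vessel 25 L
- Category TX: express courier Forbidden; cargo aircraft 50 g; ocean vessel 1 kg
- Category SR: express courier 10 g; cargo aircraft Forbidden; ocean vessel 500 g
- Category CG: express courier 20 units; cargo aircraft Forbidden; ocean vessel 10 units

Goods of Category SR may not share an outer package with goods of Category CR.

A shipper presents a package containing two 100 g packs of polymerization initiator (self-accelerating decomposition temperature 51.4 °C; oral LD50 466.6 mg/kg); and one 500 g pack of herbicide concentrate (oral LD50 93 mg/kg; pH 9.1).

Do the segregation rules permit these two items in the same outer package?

The polymerization initiator has self-accelerating decomposition temperature 51.4 °C, which is < 60 °C, so it is Category SR (Self-Reactive).
Herbicide concentrate: oral LD50 93 mg/kg ≤ 300 mg/kg → Category TX (Toxic).
No segregation rule bars Category SR with Category TX.

Yes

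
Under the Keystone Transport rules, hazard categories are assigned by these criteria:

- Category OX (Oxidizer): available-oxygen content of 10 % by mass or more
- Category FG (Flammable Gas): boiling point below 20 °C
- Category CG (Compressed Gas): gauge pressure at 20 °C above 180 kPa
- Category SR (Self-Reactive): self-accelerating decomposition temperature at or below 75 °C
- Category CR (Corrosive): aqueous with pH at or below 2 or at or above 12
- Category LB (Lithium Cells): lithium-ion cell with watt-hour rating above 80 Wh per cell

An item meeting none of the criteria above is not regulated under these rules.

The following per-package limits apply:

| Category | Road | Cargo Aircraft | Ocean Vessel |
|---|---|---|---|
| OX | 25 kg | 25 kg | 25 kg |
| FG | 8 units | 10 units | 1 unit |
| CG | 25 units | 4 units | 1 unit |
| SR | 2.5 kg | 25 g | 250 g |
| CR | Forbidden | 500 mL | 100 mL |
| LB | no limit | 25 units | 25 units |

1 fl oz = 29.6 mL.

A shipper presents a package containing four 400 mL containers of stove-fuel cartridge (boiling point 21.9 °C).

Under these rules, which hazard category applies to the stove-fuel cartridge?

boiling point 21.9 °C is not below 20 °C, so Category FG does not apply.
No criterion is met, so the item is not regulated.

Not regulated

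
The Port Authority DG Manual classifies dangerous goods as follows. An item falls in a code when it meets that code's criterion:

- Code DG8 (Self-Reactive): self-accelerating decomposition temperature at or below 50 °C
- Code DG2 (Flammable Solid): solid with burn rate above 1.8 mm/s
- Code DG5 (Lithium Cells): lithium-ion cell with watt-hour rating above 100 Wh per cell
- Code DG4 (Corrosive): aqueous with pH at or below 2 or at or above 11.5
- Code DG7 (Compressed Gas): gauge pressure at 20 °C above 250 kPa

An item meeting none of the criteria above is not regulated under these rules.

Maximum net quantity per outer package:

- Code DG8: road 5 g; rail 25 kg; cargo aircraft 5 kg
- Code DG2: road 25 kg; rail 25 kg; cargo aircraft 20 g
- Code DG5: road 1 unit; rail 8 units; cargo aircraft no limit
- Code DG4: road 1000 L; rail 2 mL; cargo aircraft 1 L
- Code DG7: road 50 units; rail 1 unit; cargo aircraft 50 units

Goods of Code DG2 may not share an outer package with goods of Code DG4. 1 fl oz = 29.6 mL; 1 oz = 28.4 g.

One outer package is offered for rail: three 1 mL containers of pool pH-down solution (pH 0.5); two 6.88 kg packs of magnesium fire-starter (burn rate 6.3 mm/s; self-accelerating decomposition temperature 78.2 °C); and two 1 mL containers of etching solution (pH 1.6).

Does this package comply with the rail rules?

No

With pH 0.5 (≤ 2), the pool pH-down solution falls in Code DG4.
Burn rate 6.3 mm/s meets the Code DG2 criterion (Flammable Solid), so the magnesium fire-starter is Code DG2.
pH 1.6 meets the Code DG4 criterion (Corrosive), so the etching solution is Code DG4.
Code DG2 quantity: two 6.88 kg packs = 13.76 kg.
13.76 kg ≤ 25 kg (rail limit, Code DG2) — within limit.
Code DG4 net quantity: (three 1 mL containers = 3 mL) + (two 1 mL containers = 2 mL) = 5 mL.
5 mL > 2 mL (rail limit, Code DG4) — over the limit.
Code DG2 and Code DG4 may not share an outer package.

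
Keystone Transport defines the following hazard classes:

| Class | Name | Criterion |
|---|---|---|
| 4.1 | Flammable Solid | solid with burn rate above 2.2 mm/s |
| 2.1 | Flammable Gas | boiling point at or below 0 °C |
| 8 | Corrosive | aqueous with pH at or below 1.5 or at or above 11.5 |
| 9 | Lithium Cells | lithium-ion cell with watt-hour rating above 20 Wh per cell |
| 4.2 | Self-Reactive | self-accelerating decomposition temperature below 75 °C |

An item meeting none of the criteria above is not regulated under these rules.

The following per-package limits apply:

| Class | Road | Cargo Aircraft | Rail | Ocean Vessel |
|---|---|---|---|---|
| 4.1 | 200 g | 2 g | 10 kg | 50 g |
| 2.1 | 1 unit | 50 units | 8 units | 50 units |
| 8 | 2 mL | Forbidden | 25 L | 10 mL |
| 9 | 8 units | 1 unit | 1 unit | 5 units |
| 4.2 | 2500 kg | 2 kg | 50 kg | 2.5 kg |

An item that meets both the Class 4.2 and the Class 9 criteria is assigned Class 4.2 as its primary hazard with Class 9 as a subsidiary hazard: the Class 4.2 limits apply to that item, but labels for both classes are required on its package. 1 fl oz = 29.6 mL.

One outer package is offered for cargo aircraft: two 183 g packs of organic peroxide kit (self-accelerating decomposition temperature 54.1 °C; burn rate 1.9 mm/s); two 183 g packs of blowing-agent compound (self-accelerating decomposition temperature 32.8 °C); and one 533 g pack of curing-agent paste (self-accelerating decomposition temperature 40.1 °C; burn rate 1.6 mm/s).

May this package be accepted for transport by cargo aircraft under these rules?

Yes

Self-accelerating decomposition temperature 54.1 °C meets the Class 4.2 criterion (Self-Reactive), so the organic peroxide kit is Class 4.2.
Blowing-agent compound: self-accelerating decomposition temperature 32.8 °C < 75 °C → Class 4.2 (Self-Reactive).
Curing-agent paste: self-accelerating decomposition temperature 40.1 °C < 75 °C → Class 4.2 (Self-Reactive).
Class 4.2 net quantity: (two 183 g packs = 366 g) + (two 183 g packs = 366 g) + 533 g = 1.265 kg.
That is within the Class 4.2 cargo aircraft limit of 2 kg.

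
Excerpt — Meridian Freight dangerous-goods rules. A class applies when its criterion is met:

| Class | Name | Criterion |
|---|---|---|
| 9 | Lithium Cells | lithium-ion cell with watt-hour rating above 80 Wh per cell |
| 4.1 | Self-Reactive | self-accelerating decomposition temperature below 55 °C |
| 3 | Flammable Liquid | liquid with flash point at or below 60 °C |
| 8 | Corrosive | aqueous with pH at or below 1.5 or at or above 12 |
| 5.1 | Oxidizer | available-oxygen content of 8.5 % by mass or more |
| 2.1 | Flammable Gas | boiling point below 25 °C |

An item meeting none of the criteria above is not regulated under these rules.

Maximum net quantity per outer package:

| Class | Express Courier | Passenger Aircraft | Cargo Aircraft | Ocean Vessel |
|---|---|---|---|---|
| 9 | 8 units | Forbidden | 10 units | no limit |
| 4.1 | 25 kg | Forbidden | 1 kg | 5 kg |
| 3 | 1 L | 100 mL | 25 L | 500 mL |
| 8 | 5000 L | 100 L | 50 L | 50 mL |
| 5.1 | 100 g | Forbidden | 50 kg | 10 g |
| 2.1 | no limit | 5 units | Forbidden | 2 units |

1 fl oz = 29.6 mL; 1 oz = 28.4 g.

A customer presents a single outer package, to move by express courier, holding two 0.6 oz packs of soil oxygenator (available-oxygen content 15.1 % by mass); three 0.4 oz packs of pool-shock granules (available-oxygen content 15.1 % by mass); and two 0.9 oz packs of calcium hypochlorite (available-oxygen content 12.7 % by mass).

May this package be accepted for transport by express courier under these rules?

Soil oxygenator: available-oxygen content 15.1 % by mass ≥ 8.5 % by mass → Class 5.1 (Oxidizer).
With available-oxygen content 15.1 % by mass (≥ 8.5 % by mass), the pool-shock granules fall in Class 5.1.
Calcium hypochlorite: available-oxygen content 12.7 % by mass ≥ 8.5 % by mass → Class 5.1 (Oxidizer).
Class 5.1 net quantity: (two 0.6 oz packs = 34.08 g) + (three 0.4 oz packs = 34.08 g) + (two 0.9 oz packs = 51.12 g) = 119.28 g.
That exceeds the Class 5.1 express courier limit of 100 g.

No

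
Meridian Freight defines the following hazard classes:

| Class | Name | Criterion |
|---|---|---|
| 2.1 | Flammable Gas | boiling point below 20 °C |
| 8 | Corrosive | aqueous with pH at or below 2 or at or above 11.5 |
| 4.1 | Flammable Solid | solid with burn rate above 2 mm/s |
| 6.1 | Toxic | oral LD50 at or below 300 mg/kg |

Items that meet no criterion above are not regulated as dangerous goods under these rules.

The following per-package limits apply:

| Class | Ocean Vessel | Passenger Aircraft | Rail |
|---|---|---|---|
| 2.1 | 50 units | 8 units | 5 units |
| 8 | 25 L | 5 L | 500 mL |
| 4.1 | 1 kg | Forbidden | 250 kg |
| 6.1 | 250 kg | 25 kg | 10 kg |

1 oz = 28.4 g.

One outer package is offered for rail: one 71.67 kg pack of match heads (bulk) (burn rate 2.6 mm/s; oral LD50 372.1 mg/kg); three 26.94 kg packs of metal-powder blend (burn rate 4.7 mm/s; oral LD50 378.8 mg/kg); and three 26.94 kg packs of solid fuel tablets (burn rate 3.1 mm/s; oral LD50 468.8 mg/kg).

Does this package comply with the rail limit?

Match heads (bulk): burn rate 2.6 mm/s > 2 mm/s → Class 4.1 (Flammable Solid).
With burn rate 4.7 mm/s (> 2 mm/s), the metal-powder blend falls in Class 4.1.
With burn rate 3.1 mm/s (> 2 mm/s), the solid fuel tablets fall in Class 4.1.
Total Class 4.1: 71.67 kg + (three 26.94 kg packs = 80.82 kg) + (three 26.94 kg packs = 80.82 kg) = 233.31 kg.
233.31 kg ≤ 250 kg (rail limit, Class 4.1) — within limit.

Yes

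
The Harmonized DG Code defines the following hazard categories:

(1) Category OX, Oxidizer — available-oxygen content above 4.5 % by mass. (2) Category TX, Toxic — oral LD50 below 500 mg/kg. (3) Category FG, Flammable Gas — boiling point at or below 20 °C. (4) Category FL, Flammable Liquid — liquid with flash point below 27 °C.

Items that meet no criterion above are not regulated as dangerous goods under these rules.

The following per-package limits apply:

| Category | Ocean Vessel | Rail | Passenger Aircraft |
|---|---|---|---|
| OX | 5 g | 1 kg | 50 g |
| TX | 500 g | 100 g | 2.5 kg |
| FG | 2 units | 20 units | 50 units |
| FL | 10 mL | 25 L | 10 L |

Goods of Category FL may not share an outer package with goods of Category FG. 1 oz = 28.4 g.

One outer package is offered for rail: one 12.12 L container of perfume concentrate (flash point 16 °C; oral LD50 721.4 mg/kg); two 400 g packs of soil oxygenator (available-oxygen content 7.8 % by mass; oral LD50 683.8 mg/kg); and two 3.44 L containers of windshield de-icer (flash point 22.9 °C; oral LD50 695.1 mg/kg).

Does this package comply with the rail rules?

With flash point 16 °C (< 27 °C), the perfume concentrate falls in Category FL.
With available-oxygen content 7.8 % by mass (> 4.5 % by mass), the soil oxygenator falls in Category OX.
With flash point 22.9 °C (< 27 °C), the windshield de-icer falls in Category FL.
Category FL net quantity: 12.12 L + (two 3.44 L containers = 6.88 L) = 19 L.
19 L is within the rail limit of 25 L for Category FL.
Category OX quantity: two 400 g packs = 800 g.
That is within the Category OX rail limit of 1 kg.
The segregation rule (Category FL with Category FG) does not apply to Category FL with Category OX.
Every hazard category is within its rail limit and no segregation rule is violated.

Yes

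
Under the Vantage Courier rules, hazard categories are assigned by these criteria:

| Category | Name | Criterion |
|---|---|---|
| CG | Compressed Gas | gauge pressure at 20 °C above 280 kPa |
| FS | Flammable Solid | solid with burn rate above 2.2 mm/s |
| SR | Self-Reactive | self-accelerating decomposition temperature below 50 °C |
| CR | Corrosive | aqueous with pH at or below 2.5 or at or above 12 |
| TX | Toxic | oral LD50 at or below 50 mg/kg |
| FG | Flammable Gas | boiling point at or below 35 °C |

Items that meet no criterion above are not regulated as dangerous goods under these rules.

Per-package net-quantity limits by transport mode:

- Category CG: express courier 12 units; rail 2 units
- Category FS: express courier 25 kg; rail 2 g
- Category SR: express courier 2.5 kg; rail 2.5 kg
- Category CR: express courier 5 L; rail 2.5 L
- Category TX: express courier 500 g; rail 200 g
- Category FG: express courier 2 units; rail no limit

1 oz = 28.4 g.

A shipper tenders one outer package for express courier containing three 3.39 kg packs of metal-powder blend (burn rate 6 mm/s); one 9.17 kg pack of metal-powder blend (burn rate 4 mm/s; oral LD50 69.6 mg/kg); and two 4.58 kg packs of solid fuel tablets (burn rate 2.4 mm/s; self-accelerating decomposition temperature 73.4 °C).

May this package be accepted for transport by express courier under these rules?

Burn rate 6 mm/s meets the Category FS criterion (Flammable Solid), so the metal-powder blend is Category FS.
Burn rate 4 mm/s meets the Category FS criterion (Flammable Solid), so the metal-powder blend is Category FS.
With burn rate 2.4 mm/s (> 2.2 mm/s), the solid fuel tablets fall in Category FS.
Category FS net quantity: (three 3.39 kg packs = 10.17 kg) + 9.17 kg + (two 4.58 kg packs = 9.16 kg) = 28.5 kg.
28.5 kg exceeds the express courier limit of 25 kg for Category FS.

No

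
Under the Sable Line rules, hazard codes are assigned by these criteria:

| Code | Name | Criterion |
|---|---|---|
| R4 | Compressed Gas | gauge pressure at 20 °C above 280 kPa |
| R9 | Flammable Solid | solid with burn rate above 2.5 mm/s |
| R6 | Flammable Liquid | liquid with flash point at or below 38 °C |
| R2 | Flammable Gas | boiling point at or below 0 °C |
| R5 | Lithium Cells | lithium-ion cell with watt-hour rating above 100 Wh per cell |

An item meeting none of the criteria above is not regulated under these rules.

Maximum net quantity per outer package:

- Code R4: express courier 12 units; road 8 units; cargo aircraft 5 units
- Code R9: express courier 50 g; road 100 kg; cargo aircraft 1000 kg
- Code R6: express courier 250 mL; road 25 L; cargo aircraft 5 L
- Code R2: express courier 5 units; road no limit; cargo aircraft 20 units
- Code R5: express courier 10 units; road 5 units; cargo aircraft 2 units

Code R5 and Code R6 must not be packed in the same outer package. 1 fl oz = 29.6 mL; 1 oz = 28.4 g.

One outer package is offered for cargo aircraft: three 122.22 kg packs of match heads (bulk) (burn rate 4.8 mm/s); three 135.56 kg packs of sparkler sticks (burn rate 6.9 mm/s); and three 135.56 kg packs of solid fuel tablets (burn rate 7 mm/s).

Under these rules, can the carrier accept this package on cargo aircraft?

No

Burn rate 4.8 mm/s meets the Code R9 criterion (Flammable Solid), so the match heads (bulk) are Code R9.
Burn rate 6.9 mm/s meets the Code R9 criterion (Flammable Solid), so the sparkler sticks are Code R9.
Solid fuel tablets: burn rate 7 mm/s > 2.5 mm/s → Code R9 (Flammable Solid).
Total Code R9: (three 122.22 kg packs = 366.66 kg) + (three 135.56 kg packs = 406.68 kg) + (three 135.56 kg packs = 406.68 kg) = 1180.02 kg.
1180.02 kg > 1000 kg (cargo aircraft limit, Code R9) — over the limit.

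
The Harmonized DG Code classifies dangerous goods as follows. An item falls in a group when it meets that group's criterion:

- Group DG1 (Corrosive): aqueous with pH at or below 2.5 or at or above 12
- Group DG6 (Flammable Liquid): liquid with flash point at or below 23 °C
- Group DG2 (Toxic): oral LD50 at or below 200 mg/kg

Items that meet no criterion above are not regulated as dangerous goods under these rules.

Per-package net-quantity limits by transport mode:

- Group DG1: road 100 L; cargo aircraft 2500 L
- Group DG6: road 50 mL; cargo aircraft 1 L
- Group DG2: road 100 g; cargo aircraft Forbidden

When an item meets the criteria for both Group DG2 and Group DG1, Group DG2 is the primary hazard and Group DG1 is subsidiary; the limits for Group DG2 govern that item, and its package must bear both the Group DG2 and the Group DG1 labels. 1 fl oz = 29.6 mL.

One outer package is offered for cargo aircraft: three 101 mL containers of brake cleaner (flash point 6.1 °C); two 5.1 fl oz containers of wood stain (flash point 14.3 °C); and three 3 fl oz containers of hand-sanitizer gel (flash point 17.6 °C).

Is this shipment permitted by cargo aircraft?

Yes

The brake cleaner has flash point 6.1 °C, which is ≤ 23 °C, so it is Group DG6 (Flammable Liquid).
The wood stain has flash point 14.3 °C, which is ≤ 23 °C, so it is Group DG6 (Flammable Liquid).
Hand-sanitizer gel: flash point 17.6 °C ≤ 23 °C → Group DG6 (Flammable Liquid).
Total Group DG6: (three 101 mL containers = 303 mL) + (two 5.1 fl oz containers = 301.92 mL) + (three 3 fl oz containers = 266.4 mL) = 871.32 mL.
871.32 mL is within the cargo aircraft limit of 1 L for Group DG6.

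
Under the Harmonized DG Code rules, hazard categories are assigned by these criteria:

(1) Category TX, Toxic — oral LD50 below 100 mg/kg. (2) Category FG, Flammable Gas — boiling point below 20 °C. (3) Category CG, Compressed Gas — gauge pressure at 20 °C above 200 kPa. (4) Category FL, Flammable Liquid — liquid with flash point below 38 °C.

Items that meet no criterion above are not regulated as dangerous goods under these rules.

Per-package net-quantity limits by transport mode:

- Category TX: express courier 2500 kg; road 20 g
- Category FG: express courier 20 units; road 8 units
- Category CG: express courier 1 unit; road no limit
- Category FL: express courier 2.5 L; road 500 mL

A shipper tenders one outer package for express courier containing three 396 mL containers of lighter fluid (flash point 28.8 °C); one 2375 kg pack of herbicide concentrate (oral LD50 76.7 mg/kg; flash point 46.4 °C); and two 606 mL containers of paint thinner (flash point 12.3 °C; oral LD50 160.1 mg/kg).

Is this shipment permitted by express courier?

Yes

The lighter fluid has flash point 28.8 °C, which is < 38 °C, so it is Category FL (Flammable Liquid).
Oral LD50 76.7 mg/kg meets the Category TX criterion (Toxic), so the herbicide concentrate is Category TX.
Paint thinner: flash point 12.3 °C < 38 °C → Category FL (Flammable Liquid).
Total Category FL: (three 396 mL containers = 1.188 L) + (two 606 mL containers = 1.212 L) = 2.4 L.
2.4 L is within the express courier limit of 2.5 L for Category FL.
Category TX quantity: 2375 kg.
2375 kg ≤ 2500 kg (express courier limit, Category TX) — within limit.
Every hazard category is within its express courier limit and no segregation rule is violated.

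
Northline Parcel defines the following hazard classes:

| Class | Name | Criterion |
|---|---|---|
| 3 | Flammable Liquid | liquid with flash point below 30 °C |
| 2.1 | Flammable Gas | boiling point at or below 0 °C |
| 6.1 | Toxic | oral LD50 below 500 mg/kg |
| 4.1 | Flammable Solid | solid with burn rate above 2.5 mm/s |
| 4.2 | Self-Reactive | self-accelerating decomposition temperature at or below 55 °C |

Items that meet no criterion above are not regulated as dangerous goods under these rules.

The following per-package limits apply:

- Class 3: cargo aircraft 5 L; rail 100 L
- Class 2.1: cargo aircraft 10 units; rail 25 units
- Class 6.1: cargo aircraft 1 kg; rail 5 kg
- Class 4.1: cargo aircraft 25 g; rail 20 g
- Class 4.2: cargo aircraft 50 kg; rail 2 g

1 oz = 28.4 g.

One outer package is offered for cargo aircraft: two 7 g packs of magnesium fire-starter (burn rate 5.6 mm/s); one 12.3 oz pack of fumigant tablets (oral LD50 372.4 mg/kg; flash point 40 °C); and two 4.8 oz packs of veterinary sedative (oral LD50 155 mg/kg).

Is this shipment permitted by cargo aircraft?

The magnesium fire-starter has burn rate 5.6 mm/s, which is > 2.5 mm/s, so it is Class 4.1 (Flammable Solid).
With oral LD50 372.4 mg/kg (< 500 mg/kg), the fumigant tablets fall in Class 6.1.
Oral LD50 155 mg/kg meets the Class 6.1 criterion (Toxic), so the veterinary sedative is Class 6.1.
Total Class 6.1: (one 12.3 oz pack = 349.32 g) + (two 4.8 oz packs = 272.64 g) = 621.96 g.
621.96 g is within the cargo aircraft limit of 1 kg for Class 6.1.
Class 4.1 quantity: two 7 g packs = 14 g.
14 g ≤ 25 g (cargo aircraft limit, Class 4.1) — within limit.
Every hazard class is within its cargo aircraft limit and no segregation rule is violated.

Yes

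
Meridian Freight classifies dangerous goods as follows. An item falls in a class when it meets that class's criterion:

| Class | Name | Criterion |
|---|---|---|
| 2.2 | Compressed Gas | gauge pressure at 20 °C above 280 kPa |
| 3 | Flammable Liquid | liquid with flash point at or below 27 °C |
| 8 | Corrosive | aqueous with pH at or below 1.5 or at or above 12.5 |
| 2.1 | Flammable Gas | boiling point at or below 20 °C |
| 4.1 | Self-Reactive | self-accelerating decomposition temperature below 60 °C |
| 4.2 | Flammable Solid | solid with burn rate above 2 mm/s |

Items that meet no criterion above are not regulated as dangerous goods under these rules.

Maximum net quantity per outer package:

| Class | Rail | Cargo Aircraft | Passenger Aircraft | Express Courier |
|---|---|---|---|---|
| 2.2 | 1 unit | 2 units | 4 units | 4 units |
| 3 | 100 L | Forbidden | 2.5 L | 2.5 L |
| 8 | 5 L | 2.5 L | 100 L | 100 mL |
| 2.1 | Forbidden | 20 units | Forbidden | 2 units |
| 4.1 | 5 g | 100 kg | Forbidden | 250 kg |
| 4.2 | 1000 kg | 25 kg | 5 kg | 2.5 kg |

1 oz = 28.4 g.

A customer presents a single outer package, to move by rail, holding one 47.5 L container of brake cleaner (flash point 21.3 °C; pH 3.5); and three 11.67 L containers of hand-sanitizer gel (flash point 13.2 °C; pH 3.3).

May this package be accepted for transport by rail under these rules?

Yes

With flash point 21.3 °C (≤ 27 °C), the brake cleaner falls in Class 3.
With flash point 13.2 °C (≤ 27 °C), the hand-sanitizer gel falls in Class 3.
Class 3 net quantity: 47.5 L + (three 11.67 L containers = 35.01 L) = 82.51 L.
82.51 L ≤ 100 L (rail limit, Class 3) — within limit.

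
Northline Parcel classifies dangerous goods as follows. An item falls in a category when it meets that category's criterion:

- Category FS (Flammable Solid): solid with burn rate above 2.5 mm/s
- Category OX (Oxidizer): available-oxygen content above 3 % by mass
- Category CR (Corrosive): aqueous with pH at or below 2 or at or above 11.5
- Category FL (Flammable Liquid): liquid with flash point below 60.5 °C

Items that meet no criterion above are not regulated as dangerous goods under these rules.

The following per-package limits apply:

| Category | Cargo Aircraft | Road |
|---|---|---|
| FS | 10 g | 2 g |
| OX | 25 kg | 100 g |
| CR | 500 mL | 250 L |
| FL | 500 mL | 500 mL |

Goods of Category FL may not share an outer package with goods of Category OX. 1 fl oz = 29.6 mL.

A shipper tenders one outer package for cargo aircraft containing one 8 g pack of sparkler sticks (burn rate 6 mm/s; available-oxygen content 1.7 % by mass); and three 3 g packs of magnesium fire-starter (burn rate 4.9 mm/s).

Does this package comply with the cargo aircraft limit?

No

Burn rate 6 mm/s meets the Category FS criterion (Flammable Solid), so the sparkler sticks are Category FS.
Magnesium fire-starter: burn rate 4.9 mm/s > 2.5 mm/s → Category FS (Flammable Solid).
Total Category FS: 8 g + (three 3 g packs = 9 g) = 17 g.
That exceeds the Category FS cargo aircraft limit of 10 g.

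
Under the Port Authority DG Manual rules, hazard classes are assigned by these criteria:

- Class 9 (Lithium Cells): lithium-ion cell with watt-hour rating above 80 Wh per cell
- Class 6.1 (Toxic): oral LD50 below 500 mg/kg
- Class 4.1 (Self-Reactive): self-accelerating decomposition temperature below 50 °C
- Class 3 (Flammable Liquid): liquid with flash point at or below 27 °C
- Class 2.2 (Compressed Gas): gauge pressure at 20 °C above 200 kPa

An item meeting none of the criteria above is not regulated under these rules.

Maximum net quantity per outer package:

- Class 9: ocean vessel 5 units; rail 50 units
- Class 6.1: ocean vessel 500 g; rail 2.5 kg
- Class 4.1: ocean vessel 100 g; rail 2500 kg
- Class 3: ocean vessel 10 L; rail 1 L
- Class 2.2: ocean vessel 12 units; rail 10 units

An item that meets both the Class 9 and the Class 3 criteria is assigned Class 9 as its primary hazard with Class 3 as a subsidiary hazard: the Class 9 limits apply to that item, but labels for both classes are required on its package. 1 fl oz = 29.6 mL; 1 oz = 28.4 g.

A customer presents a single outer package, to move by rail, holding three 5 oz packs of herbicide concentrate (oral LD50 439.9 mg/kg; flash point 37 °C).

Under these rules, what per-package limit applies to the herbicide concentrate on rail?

Herbicide concentrate: oral LD50 439.9 mg/kg < 500 mg/kg → Class 6.1 (Toxic).
The rail limit for Class 6.1 is 2.5 kg.

2.5 kg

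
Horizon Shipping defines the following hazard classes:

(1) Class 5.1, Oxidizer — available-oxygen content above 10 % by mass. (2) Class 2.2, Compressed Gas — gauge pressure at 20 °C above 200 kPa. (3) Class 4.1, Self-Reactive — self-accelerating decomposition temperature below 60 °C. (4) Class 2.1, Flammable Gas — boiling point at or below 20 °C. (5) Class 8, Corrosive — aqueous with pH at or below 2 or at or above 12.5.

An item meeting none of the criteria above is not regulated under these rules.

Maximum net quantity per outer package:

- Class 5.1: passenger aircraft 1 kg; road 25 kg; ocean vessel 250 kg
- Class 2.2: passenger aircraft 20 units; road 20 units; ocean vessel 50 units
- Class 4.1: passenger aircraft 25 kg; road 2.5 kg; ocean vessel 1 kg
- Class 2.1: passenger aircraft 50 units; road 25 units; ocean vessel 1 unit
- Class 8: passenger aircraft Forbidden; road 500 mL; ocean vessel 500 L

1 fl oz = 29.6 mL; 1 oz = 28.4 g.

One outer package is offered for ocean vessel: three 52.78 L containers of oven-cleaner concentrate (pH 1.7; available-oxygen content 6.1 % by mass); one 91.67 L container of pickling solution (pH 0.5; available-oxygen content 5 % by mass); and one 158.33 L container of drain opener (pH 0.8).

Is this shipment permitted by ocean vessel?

Yes

The oven-cleaner concentrate has pH 1.7, which is ≤ 2, so it is Class 8 (Corrosive).
Pickling solution: pH 0.5 ≤ 2 → Class 8 (Corrosive).
Drain opener: pH 0.8 ≤ 2 → Class 8 (Corrosive).
Total Class 8: (three 52.78 L containers = 158.34 L) + 91.67 L + 158.33 L = 408.34 L.
408.34 L ≤ 500 L (ocean vessel limit, Class 8) — within limit.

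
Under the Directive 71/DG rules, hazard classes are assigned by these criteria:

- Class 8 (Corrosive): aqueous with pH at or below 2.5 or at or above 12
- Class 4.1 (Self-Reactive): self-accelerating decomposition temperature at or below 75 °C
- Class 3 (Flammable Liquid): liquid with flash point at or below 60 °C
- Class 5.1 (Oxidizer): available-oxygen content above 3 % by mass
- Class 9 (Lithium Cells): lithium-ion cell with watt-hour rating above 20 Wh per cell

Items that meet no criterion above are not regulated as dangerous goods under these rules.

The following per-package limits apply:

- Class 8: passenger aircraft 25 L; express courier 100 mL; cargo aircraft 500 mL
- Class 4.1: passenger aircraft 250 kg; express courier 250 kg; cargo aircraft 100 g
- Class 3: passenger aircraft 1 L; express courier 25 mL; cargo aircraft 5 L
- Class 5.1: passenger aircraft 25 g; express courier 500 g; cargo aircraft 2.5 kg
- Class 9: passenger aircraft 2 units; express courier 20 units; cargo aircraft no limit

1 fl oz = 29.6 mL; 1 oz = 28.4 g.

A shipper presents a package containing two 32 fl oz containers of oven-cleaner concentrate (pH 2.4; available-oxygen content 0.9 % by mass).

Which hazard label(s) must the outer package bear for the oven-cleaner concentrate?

pH 2.4 meets the Class 8 criterion (Corrosive), so the oven-cleaner concentrate is Class 8.
Only the Class 8 label is required.

Class 8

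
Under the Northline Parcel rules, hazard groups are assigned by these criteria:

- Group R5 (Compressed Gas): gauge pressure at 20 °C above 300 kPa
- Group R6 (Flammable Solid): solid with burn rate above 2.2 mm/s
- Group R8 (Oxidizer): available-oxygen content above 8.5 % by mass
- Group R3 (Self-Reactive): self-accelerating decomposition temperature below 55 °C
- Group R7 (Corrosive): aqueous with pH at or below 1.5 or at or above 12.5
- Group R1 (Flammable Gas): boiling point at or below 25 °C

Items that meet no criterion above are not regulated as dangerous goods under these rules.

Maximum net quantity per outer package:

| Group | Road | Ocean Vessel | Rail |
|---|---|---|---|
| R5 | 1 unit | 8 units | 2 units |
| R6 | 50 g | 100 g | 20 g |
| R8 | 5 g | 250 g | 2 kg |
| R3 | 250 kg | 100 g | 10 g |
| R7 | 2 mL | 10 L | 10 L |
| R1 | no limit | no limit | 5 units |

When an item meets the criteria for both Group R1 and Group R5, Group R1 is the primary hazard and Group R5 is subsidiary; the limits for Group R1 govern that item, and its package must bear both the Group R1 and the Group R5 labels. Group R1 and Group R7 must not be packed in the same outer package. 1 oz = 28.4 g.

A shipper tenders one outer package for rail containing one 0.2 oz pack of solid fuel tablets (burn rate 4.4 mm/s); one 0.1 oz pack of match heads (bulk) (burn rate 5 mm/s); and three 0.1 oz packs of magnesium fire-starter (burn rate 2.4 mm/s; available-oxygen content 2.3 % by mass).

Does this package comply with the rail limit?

Yes

With burn rate 4.4 mm/s (> 2.2 mm/s), the solid fuel tablets fall in Group R6.
The match heads (bulk) have burn rate 5 mm/s, which is > 2.2 mm/s, so they are Group R6 (Flammable Solid).
With burn rate 2.4 mm/s (> 2.2 mm/s), the magnesium fire-starter falls in Group R6.
Group R6 net quantity: (one 0.2 oz pack = 5.68 g) + (one 0.1 oz pack = 2.84 g) + (three 0.1 oz packs = 8.52 g) = 17.04 g.
17.04 g ≤ 20 g (rail limit, Group R6) — within limit.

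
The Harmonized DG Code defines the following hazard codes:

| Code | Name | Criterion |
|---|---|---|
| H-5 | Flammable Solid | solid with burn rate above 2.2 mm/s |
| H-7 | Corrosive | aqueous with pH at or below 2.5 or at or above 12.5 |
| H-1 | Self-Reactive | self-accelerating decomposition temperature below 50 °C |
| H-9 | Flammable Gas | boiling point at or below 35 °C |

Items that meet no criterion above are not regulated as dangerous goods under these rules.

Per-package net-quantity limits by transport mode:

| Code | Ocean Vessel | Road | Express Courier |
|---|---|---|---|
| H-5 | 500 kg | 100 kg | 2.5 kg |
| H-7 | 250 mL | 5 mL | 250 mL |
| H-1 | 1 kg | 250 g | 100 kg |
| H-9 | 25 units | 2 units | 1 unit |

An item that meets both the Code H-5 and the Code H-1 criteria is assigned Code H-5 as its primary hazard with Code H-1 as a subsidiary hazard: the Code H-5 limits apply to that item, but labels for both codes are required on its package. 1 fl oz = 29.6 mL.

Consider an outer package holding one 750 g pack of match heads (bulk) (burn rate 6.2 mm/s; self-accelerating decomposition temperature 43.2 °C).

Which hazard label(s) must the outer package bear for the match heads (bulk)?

Code H-1 and H-5

With burn rate 6.2 mm/s (> 2.2 mm/s), the match heads (bulk) fall in Code H-5.
With self-accelerating decomposition temperature 43.2 °C (< 50 °C), the match heads (bulk) fall in Code H-1.
By the precedence rule Code H-5 is primary and Code H-1 is subsidiary, and that rule requires both labels on the package.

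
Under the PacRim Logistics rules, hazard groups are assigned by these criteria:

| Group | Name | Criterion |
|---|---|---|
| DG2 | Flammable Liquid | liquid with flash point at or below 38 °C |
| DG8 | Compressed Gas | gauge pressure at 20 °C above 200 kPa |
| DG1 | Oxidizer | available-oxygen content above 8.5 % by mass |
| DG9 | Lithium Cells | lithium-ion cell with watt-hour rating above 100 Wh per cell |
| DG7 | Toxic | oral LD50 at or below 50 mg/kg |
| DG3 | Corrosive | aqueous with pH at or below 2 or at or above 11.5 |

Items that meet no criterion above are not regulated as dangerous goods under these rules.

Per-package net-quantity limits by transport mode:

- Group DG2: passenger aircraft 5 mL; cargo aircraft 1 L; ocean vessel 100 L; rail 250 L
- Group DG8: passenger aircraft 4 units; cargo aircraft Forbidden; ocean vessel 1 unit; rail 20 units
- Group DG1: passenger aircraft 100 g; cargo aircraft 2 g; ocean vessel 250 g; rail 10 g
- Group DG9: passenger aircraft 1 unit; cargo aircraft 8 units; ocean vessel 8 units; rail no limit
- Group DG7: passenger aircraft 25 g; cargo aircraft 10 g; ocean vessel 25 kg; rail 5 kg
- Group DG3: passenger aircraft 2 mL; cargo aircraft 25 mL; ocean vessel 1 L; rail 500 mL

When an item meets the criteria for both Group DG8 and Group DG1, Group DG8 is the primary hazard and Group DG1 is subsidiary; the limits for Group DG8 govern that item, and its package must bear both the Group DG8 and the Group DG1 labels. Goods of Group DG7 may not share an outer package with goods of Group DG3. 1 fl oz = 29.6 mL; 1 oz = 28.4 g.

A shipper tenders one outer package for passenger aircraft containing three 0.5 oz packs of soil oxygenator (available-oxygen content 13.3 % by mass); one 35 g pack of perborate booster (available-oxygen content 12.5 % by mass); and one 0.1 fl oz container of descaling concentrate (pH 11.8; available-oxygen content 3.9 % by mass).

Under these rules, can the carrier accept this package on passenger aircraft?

No

The soil oxygenator has available-oxygen content 13.3 % by mass, which is > 8.5 % by mass, so it is Group DG1 (Oxidizer).
The perborate booster has available-oxygen content 12.5 % by mass, which is > 8.5 % by mass, so it is Group DG1 (Oxidizer).
The descaling concentrate has pH 11.8, which is ≥ 11.5, so it is Group DG3 (Corrosive).
Total Group DG1: (three 0.5 oz packs = 42.6 g) + 35 g = 77.6 g.
77.6 g is within the passenger aircraft limit of 100 g for Group DG1.
Group DG3 quantity: one 0.1 fl oz container = 2.96 mL.
That exceeds the Group DG3 passenger aircraft limit of 2 mL.
The segregation rule (Group DG7 with Group DG3) does not apply to Group DG1 with Group DG3.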